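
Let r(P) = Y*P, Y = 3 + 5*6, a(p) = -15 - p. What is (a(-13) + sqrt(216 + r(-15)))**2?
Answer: (2 - 3*I*sqrt(31))**2 ≈ -275.0 - 66.813*I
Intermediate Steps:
Y = 33 (Y = 3 + 30 = 33)
r(P) = 33*P
(a(-13) + sqrt(216 + r(-15)))**2 = ((-15 - 1*(-13)) + sqrt(216 + 33*(-15)))**2 = ((-15 + 13) + sqrt(216 - 495))**2 = (-2 + sqrt(-279))**2 = (-2 + 3*I*sqrt(31))**2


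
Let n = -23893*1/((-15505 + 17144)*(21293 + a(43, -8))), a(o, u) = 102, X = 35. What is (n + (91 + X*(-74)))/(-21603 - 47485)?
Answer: 21907742497/605666947160 ≈ 0.036171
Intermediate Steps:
n = -23893/35066405 (n = -23893*1/((-15505 + 17144)*(21293 + 102)) = -23893/(1639*21395) = -23893/35066405 ≈ -0.00068136)
(n + (91 + X*(-74)))/(-21603 - 47485) = (-23893/35066405 + (91 + 35*(-74)))/(-21603 - 47485) = (-23893/35066405 + (91 - 2590))/(-69088) = (-23893/35066405 - 2499)*(-1/69088) = -87630969988/35066405*(-1/69088) = 21907742497/605666947160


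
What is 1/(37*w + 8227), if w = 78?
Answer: 1/11113 ≈ 8.9985e-5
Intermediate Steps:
1/(37*w + 8227) = 1/(37*78 + 8227) = 1/(2886 + 8227) = 1/11113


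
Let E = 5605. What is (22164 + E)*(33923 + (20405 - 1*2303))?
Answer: 1444682225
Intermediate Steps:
(22164 + E)*(33923 + (20405 - 1*2303)) = (22164 + 5605)*(33923 + (20405 - 1*2303)) = 27769*(33923 + (20405 - 2303)) = 27769*(33923 + 18102) = 27769*52025 = 1444682225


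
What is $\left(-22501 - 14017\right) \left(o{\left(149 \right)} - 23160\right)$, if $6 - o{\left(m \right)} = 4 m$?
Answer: $867302500$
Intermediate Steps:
$o{\left(m \right)} = 6 - 4 m$
$\left(-22501 - 14017\right) \left(o{\left(149 \right)} - 23160\right) = \left(-22501 - 14017\right) \left(\left(6 - 596\right) - 23160\right) = - 36518 \left(-590 - 23160\right) = \left(-36518\right) \left(-23750\right) = 867302500$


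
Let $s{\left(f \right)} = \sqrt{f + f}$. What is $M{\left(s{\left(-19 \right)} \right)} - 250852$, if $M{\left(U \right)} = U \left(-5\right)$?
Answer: $-250852 - 5 i \sqrt{38} \approx -2.5085 \cdot 10^{5} - 30.822 i$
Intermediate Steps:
$s{\left(f \right)} = \sqrt{2} \sqrt{f}$ ($s{\left(f \right)} = \sqrt{2 f} = \sqrt{2} \sqrt{f}$)
$M{\left(U \right)} = - 5 U$
$M{\left(s{\left(-19 \right)} \right)} - 250852 = - 5 \sqrt{2} \sqrt{-19} - 250852 = - 5 \sqrt{2} i \sqrt{19} - 250852 = - 5 i \sqrt{38} - 250852 = -250852 - 5 i \sqrt{38}$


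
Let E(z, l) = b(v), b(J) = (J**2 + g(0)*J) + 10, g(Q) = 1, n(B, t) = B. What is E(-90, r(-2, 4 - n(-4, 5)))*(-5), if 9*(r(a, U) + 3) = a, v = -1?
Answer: -50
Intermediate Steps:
r(a, U) = -3 + a/9
b(J) = 10 + J + J**2 (b(J) = (J**2 + 1*J) + 10 = (J**2 + J) + 10 = (J + J**2) + 10 = 10 + J + J**2)
E(z, l) = 10 (E(z, l) = 10 - 1 + (-1)**2 = 10 - 1 + 1 = 10)
E(-90, r(-2, 4 - n(-4, 5)))*(-5) = 10*(-5) = -50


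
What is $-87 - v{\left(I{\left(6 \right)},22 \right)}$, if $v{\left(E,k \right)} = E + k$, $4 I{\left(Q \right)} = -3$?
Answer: $- \frac{433}{4} \approx -108.25$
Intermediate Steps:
$I{\left(Q \right)} = - \frac{3}{4}$ ($I{\left(Q \right)} = \frac{1}{4} \left(-3\right) = - \frac{3}{4}$)
$-87 - v{\left(I{\left(6 \right)},22 \right)} = -87 - \left(- \frac{3}{4} + 22\right) = -87 - \frac{85}{4} = - \frac{433}{4}$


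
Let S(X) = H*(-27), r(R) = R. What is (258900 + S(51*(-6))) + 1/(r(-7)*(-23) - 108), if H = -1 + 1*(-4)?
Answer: 13728856/53 ≈ 2.5904e+5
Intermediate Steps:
H = -5 (H = -1 - 4 = -5)
S(X) = 135 (S(X) = -5*(-27) = 135)
(258900 + S(51*(-6))) + 1/(r(-7)*(-23) - 108) = (258900 + 135) + 1/(-7*(-23) - 108) = 259035 + 1/(161 - 108) = 259035 + 1/53 = 13728856/53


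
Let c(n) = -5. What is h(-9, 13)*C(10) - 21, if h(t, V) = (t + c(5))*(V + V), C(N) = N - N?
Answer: -21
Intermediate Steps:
C(N) = 0
h(t, V) = 2*V*(-5 + t) (h(t, V) = (t - 5)*(V + V) = (-5 + t)*(2*V) = 2*V*(-5 + t))
h(-9, 13)*C(10) - 21 = (2*13*(-5 - 9))*0 - 21 = (2*13*(-14))*0 - 21 = -364*0 - 21 = 0 - 21 = -21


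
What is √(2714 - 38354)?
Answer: 18*I*√110 ≈ 188.79*I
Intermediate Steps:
√(2714 - 38354) = √(-35640) = 18*I*√110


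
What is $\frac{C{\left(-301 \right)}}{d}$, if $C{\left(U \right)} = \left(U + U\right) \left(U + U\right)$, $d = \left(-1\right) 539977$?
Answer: $- \frac{362404}{539977} \approx -0.67115$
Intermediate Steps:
$d = -539977$
$C{\left(U \right)} = 4 U^{2}$ ($C{\left(U \right)} = 2 U 2 U = 4 U^{2}$)
$\frac{C{\left(-301 \right)}}{d} = \frac{4 \left(-301\right)^{2}}{-539977} = 4 \cdot 90601 \left(- \frac{1}{539977}\right) = 362404 \left(- \frac{1}{539977}\right) = - \frac{362404}{539977}$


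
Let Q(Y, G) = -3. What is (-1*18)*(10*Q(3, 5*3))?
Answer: 540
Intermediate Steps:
(-1*18)*(10*Q(3, 5*3)) = (-1*18)*(10*(-3)) = -18*(-30) = 540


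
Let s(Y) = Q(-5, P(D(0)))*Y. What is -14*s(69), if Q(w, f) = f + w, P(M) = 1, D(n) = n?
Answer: 3864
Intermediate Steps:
s(Y) = -4*Y (s(Y) = (1 - 5)*Y = -4*Y)
-14*s(69) = -(-56)*69 = -14*(-276) = 3864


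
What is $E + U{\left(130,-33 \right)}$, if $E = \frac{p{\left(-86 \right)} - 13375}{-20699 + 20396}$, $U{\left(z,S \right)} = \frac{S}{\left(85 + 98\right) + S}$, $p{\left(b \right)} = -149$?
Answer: $\frac{224289}{5050} \approx 44.414$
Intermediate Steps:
$U{\left(z,S \right)} = \frac{S}{183 + S}$
$E = \frac{4508}{101}$ ($E = \frac{-149 - 13375}{-20699 + 20396} = - \frac{13524}{-303} = \left(-13524\right) \left(- \frac{1}{303}\right) = \frac{4508}{101} \approx 44.634$)
$E + U{\left(130,-33 \right)} = \frac{4508}{101} - \frac{33}{183 - 33} = \frac{4508}{101} - \frac{33}{150} = \frac{4508}{101} - \frac{11}{50} = \frac{224289}{5050}$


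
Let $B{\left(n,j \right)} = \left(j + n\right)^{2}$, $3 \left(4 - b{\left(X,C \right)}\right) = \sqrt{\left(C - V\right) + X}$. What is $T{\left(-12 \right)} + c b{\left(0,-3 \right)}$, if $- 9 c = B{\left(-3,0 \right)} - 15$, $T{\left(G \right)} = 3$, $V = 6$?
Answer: $\frac{17}{3} - \frac{2 i}{3} \approx 5.6667 - 0.66667 i$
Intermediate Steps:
$b{\left(X,C \right)} = 4 - \frac{\sqrt{-6 + C + X}}{3}$ ($b{\left(X,C \right)} = 4 - \frac{\sqrt{\left(C - 6\right) + X}}{3} = 4 - \frac{\sqrt{\left(-6 + C\right) + X}}{3} = 4 - \frac{\sqrt{-6 + C + X}}{3}$)
$c = \frac{2}{3}$ ($c = - \frac{\left(0 - 3\right)^{2} - 15}{9} = - \frac{\left(-3\right)^{2} - 15}{9} = - \frac{9 - 15}{9} = \left(- \frac{1}{9}\right) \left(-6\right) = \frac{2}{3} \approx 0.66667$)
$T{\left(-12 \right)} + c b{\left(0,-3 \right)} = 3 + \frac{2 \left(4 - \frac{\sqrt{-6 - 3 + 0}}{3}\right)}{3} = 3 + \frac{2 \left(4 - \frac{\sqrt{-9}}{3}\right)}{3} = 3 + \frac{2 \left(4 - \frac{3 i}{3}\right)}{3} = 3 + \frac{2 \left(4 - i\right)}{3} = 3 + \left(\frac{8}{3} - \frac{2 i}{3}\right) = \frac{17}{3} - \frac{2 i}{3}$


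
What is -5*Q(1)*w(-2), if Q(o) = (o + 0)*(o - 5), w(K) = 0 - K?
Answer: 40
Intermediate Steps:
w(K) = -K
Q(o) = o*(-5 + o)
-5*Q(1)*w(-2) = -5*(1*(-5 + 1))*(-1*(-2)) = -5*(1*(-4))*2 = -5*(-4)*2 = -(-20)*2 = -1*(-40) = 40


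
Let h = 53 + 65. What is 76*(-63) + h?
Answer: -4670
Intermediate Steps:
h = 118
76*(-63) + h = 76*(-63) + 118 = -4788 + 118 = -4670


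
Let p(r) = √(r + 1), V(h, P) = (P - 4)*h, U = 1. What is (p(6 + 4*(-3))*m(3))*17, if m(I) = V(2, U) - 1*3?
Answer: -153*I*√5 ≈ -342.12*I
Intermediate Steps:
V(h, P) = h*(-4 + P) (V(h, P) = (-4 + P)*h = h*(-4 + P))
m(I) = -9 (m(I) = 2*(-4 + 1) - 1*3 = 2*(-3) - 3 = -6 - 3 = -9)
p(r) = √(1 + r)
(p(6 + 4*(-3))*m(3))*17 = (√(1 + (6 + 4*(-3)))*(-9))*17 = (√(1 + (6 - 12))*(-9))*17 = (√(1 - 6)*(-9))*17 = (√(-5)*(-9))*17 = ((I*√5)*(-9))*17 = -9*I*√5*17 = -153*I*√5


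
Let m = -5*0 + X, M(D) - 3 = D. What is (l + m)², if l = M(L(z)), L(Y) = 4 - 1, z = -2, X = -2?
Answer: 16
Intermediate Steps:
L(Y) = 3
M(D) = 3 + D
l = 6 (l = 3 + 3 = 6)
m = -2 (m = -5*0 - 2 = 0 - 2 = -2)
(l + m)² = (6 - 2)² = 4² = 16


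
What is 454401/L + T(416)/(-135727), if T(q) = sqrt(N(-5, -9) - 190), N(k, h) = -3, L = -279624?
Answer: -151467/93208 - I*sqrt(193)/135727 ≈ -1.625 - 0.00010236*I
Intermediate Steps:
T(q) = I*sqrt(193) (T(q) = sqrt(-3 - 190) = sqrt(-193) = I*sqrt(193))
454401/L + T(416)/(-135727) = 454401/(-279624) + (I*sqrt(193))/(-135727) = 454401*(-1/279624) + (I*sqrt(193))*(-1/135727) = -151467/93208 - I*sqrt(193)/135727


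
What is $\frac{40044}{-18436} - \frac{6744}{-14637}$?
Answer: $- \frac{38482637}{22487311} \approx -1.7113$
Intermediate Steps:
$\frac{40044}{-18436} - \frac{6744}{-14637} = 40044 \left(- \frac{1}{18436}\right) - - \frac{2248}{4879} = - \frac{10011}{4609} + \frac{2248}{4879} = - \frac{38482637}{22487311}$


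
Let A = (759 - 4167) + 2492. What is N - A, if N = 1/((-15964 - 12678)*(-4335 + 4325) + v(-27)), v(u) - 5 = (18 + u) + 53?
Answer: 262405605/286469 ≈ 916.00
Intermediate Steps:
v(u) = 76 + u (v(u) = 5 + ((18 + u) + 53) = 5 + (71 + u) = 76 + u)
N = 1/286469 (N = 1/((-15964 - 12678)*(-4335 + 4325) + (76 - 27)) = 1/(-28642*(-10) + 49) = 1/(286420 + 49) = 1/286469 ≈ 3.4908e-6)
A = -916 (A = -3408 + 2492 = -916)
N - A = 1/286469 - 1*(-916) = 1/286469 + 916 = 262405605/286469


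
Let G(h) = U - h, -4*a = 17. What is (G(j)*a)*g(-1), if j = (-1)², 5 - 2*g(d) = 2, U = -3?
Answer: 51/2 ≈ 25.500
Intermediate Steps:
g(d) = 3/2 (g(d) = 5/2 - ½*2 = 5/2 - 1 = 3/2)
j = 1
a = -17/4 (a = -¼*17 = -17/4 ≈ -4.2500)
G(h) = -3 - h
(G(j)*a)*g(-1) = ((-3 - 1*1)*(-17/4))*(3/2) = ((-3 - 1)*(-17/4))*(3/2) = -4*(-17/4)*(3/2) = 17*(3/2) = 51/2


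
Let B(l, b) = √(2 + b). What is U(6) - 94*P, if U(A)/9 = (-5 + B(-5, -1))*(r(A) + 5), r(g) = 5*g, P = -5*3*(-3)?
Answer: -5490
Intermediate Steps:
P = 45 (P = -15*(-3) = 45)
U(A) = -180 - 180*A (U(A) = 9*((-5 + √(2 - 1))*(5*A + 5)) = 9*((-5 + √1)*(5 + 5*A)) = 9*((-5 + 1)*(5 + 5*A)) = 9*(-4*(5 + 5*A)) = 9*(-20 - 20*A) = -180 - 180*A)
U(6) - 94*P = (-180 - 180*6) - 94*45 = (-180 - 1080) - 4230 = -1260 - 4230 = -5490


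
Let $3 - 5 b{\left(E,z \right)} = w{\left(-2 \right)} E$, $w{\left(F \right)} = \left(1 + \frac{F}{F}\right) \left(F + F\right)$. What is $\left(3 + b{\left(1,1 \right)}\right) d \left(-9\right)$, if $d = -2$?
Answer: $\frac{468}{5} \approx 93.6$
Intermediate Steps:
$w{\left(F \right)} = 4 F$ ($w{\left(F \right)} = \left(1 + 1\right) 2 F = 2 \cdot 2 F = 4 F$)
$b{\left(E,z \right)} = \frac{3}{5} + \frac{8 E}{5}$ ($b{\left(E,z \right)} = \frac{3}{5} - \frac{4 \left(-2\right) E}{5} = \frac{3}{5} - \frac{\left(-8\right) E}{5} = \frac{3}{5} + \frac{8 E}{5}$)
$\left(3 + b{\left(1,1 \right)}\right) d \left(-9\right) = \left(3 + \left(\frac{3}{5} + \frac{8}{5} \cdot 1\right)\right) \left(-2\right) \left(-9\right) = \left(3 + \left(\frac{3}{5} + \frac{8}{5}\right)\right) \left(-2\right) \left(-9\right) = \left(3 + \frac{11}{5}\right) \left(-2\right) \left(-9\right) = \frac{26}{5} \left(-2\right) \left(-9\right) = \left(- \frac{52}{5}\right) \left(-9\right) = \frac{468}{5}$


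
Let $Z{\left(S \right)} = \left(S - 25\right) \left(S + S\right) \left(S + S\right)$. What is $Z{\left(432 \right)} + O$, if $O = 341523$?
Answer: $304165395$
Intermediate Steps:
$Z{\left(S \right)} = 4 S^{2} \left(-25 + S\right)$ ($Z{\left(S \right)} = \left(-25 + S\right) 2 S 2 S = 2 S \left(-25 + S\right) 2 S = 4 S^{2} \left(-25 + S\right)$)
$Z{\left(432 \right)} + O = 4 \cdot 432^{2} \left(-25 + 432\right) + 341523 = 4 \cdot 186624 \cdot 407 + 341523 = 303823872 + 341523 = 304165395$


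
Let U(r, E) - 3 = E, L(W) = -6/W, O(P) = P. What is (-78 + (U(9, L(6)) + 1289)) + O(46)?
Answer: 1259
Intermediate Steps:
U(r, E) = 3 + E
(-78 + (U(9, L(6)) + 1289)) + O(46) = (-78 + ((3 - 6/6) + 1289)) + 46 = (-78 + ((3 - 6*1/6) + 1289)) + 46 = (-78 + ((3 - 1) + 1289)) + 46 = (-78 + (2 + 1289)) + 46 = (-78 + 1291) + 46 = 1213 + 46 = 1259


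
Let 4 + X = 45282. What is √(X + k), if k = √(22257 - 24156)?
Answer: √(45278 + 3*I*√211) ≈ 212.79 + 0.102*I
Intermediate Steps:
X = 45278 (X = -4 + 45282 = 45278)
k = 3*I*√211 (k = √(-1899) = 3*I*√211 ≈ 43.578*I)
√(X + k) = √(45278 + 3*I*√211)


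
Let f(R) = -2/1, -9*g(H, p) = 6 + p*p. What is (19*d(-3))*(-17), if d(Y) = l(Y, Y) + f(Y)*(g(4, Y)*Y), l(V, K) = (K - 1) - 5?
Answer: 6137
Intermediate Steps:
g(H, p) = -⅔ - p²/9 (g(H, p) = -(6 + p*p)/9 = -(6 + p²)/9 = -⅔ - p²/9)
l(V, K) = -6 + K (l(V, K) = (-1 + K) - 5 = -6 + K)
f(R) = -2 (f(R) = -2*1 = -2)
d(Y) = -6 + Y - 2*Y*(-⅔ - Y²/9) (d(Y) = (-6 + Y) - 2*(-⅔ - Y²/9)*Y = (-6 + Y) - 2*Y*(-⅔ - Y²/9) = -6 + Y - 2*Y*(-⅔ - Y²/9))
(19*d(-3))*(-17) = (19*(-6 + (2/9)*(-3)³ + (7/3)*(-3)))*(-17) = (19*(-6 + (2/9)*(-27) - 7))*(-17) = (19*(-6 - 6 - 7))*(-17) = (19*(-19))*(-17) = -361*(-17) = 6137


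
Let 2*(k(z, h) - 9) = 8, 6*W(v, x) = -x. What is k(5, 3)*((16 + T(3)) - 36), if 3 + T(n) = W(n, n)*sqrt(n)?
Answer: -299 - 13*sqrt(3)/2 ≈ -310.26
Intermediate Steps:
W(v, x) = -x/6 (W(v, x) = (-x)/6 = -x/6)
k(z, h) = 13 (k(z, h) = 9 + (1/2)*8 = 9 + 4 = 13)
T(n) = -3 - n**(3/2)/6 (T(n) = -3 + (-n/6)*sqrt(n) = -3 - n**(3/2)/6)
k(5, 3)*((16 + T(3)) - 36) = 13*((16 + (-3 - sqrt(3)/2)) - 36) = 13*((13 - sqrt(3)/2) - 36) = 13*(-23 - sqrt(3)/2) = -299 - 13*sqrt(3)/2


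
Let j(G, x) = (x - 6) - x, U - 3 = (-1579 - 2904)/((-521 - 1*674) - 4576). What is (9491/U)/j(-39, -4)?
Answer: -54772561/130776 ≈ -418.83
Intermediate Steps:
U = 21796/5771 (U = 3 + (-1579 - 2904)/((-521 - 1*674) - 4576) = 3 - 4483/((-521 - 674) - 4576) = 3 - 4483/(-1195 - 4576) = 3 - 4483/(-5771) = 3 - 4483*(-1/5771) = 3 + 4483/5771 = 21796/5771 ≈ 3.7768)
j(G, x) = -6 (j(G, x) = (-6 + x) - x = -6)
(9491/U)/j(-39, -4) = (9491/(21796/5771))/(-6) = (9491*(5771/21796))*(-⅙) = (54772561/21796)*(-⅙) = -54772561/130776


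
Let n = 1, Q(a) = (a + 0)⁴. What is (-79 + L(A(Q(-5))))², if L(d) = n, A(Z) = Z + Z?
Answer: 6084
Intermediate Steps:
Q(a) = a⁴
A(Z) = 2*Z
L(d) = 1
(-79 + L(A(Q(-5))))² = (-79 + 1)² = (-78)² = 6084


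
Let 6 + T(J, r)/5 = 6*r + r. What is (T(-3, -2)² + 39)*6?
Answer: 60234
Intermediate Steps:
T(J, r) = -30 + 35*r (T(J, r) = -30 + 5*(6*r + r) = -30 + 5*(7*r) = -30 + 35*r)
(T(-3, -2)² + 39)*6 = ((-30 + 35*(-2))² + 39)*6 = ((-30 - 70)² + 39)*6 = ((-100)² + 39)*6 = (10000 + 39)*6 = 10039*6 = 60234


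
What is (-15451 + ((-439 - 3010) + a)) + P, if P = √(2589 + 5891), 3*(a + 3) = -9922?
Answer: -66631/3 + 4*√530 ≈ -22118.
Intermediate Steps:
a = -9931/3 (a = -3 + (⅓)*(-9922) = -3 - 9922/3 = -9931/3 ≈ -3310.3)
P = 4*√530 (P = √8480 = 4*√530 ≈ 92.087)
(-15451 + ((-439 - 3010) + a)) + P = (-15451 + ((-439 - 3010) - 9931/3)) + 4*√530 = (-15451 + (-3449 - 9931/3)) + 4*√530 = (-15451 - 20278/3) + 4*√530 = -66631/3 + 4*√530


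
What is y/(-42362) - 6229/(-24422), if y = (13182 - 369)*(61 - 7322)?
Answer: 568092339086/258641191 ≈ 2196.4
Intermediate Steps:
y = -93035193 (y = 12813*(-7261) = -93035193)
y/(-42362) - 6229/(-24422) = -93035193/(-42362) - 6229/(-24422) = -93035193*(-1/42362) - 6229*(-1/24422) = 93035193/42362 + 6229/24422 = 568092339086/258641191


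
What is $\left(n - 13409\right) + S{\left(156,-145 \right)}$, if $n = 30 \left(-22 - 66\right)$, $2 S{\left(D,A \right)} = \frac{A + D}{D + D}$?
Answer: $- \frac{10014565}{624} \approx -16049.0$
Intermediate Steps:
$S{\left(D,A \right)} = \frac{A + D}{4 D}$ ($S{\left(D,A \right)} = \frac{\left(A + D\right) \frac{1}{D + D}}{2} = \frac{\left(A + D\right) \frac{1}{2 D}}{2} = \frac{\frac{1}{2} \frac{1}{D} \left(A + D\right)}{2} = \frac{A + D}{4 D}$)
$n = -2640$ ($n = 30 \left(-88\right) = -2640$)
$\left(n - 13409\right) + S{\left(156,-145 \right)} = \left(-2640 - 13409\right) + \frac{-145 + 156}{4 \cdot 156} = -16049 + \frac{1}{4} \cdot \frac{1}{156} \cdot 11 = -16049 + \frac{11}{624} = - \frac{10014565}{624}$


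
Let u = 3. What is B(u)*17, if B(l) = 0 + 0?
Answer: 0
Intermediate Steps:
B(l) = 0
B(u)*17 = 0*17 = 0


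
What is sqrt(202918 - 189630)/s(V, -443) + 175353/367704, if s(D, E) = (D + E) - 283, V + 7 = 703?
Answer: 58451/122568 - sqrt(3322)/15 ≈ -3.3656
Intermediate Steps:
V = 696 (V = -7 + 703 = 696)
s(D, E) = -283 + D + E
sqrt(202918 - 189630)/s(V, -443) + 175353/367704 = sqrt(202918 - 189630)/(-283 + 696 - 443) + 175353/367704 = sqrt(13288)/(-30) + 175353*(1/367704) = (2*sqrt(3322))*(-1/30) + 58451/122568 = -sqrt(3322)/15 + 58451/122568 = 58451/122568 - sqrt(3322)/15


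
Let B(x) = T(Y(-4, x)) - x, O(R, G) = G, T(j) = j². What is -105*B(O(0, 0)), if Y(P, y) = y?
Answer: 0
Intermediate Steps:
B(x) = x² - x
-105*B(O(0, 0)) = -0*(-1 + 0) = -0*(-1) = -105*0 = 0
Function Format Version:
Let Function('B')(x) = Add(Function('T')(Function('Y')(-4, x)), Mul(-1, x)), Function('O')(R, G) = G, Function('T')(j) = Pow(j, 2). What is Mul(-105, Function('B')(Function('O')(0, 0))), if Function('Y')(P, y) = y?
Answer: 0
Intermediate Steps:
Function('B')(x) = Add(Pow(x, 2), Mul(-1, x))
Mul(-105, Function('B')(Function('O')(0, 0))) = Mul(-105, Mul(0, Add(-1, 0))) = Mul(-105, Mul(0, -1)) = Mul(-105, 0) = 0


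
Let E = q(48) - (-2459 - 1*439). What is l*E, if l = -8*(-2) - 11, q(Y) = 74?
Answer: 14860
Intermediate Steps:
E = 2972 (E = 74 - (-2459 - 1*439) = 74 - (-2459 - 439) = 74 - 1*(-2898) = 74 + 2898 = 2972)
l = 5 (l = 16 - 11 = 5)
l*E = 5*2972 = 14860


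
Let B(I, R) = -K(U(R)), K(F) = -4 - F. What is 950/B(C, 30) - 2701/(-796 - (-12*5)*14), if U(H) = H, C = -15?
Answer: -25017/748 ≈ -33.445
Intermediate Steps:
B(I, R) = 4 + R (B(I, R) = -(-4 - R) = 4 + R)
950/B(C, 30) - 2701/(-796 - (-12*5)*14) = 950/(4 + 30) - 2701/(-796 - (-12*5)*14) = 950/34 - 2701/(-796 - (-60)*14) = 950*(1/34) - 2701/(-796 - 1*(-840)) = 475/17 - 2701/(-796 + 840) = 475/17 - 2701/44 = -25017/748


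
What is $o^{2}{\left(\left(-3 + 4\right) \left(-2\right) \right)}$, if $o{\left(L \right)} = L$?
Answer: $4$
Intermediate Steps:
$o^{2}{\left(\left(-3 + 4\right) \left(-2\right) \right)} = \left(\left(-3 + 4\right) \left(-2\right)\right)^{2} = \left(1 \left(-2\right)\right)^{2} = \left(-2\right)^{2} = 4$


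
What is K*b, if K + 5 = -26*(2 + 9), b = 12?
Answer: -3492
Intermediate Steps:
K = -291 (K = -5 - 26*(2 + 9) = -5 - 26*11 = -5 - 286 = -291)
K*b = -291*12 = -3492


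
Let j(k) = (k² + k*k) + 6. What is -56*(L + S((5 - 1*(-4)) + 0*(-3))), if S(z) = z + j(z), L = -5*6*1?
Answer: -8232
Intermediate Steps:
j(k) = 6 + 2*k² (j(k) = (k² + k²) + 6 = 2*k² + 6 = 6 + 2*k²)
L = -30 (L = -30*1 = -30)
S(z) = 6 + z + 2*z² (S(z) = z + (6 + 2*z²) = 6 + z + 2*z²)
-56*(L + S((5 - 1*(-4)) + 0*(-3))) = -56*(-30 + (6 + ((5 - 1*(-4)) + 0*(-3)) + 2*((5 - 1*(-4)) + 0*(-3))²)) = -56*(-30 + (6 + ((5 + 4) + 0) + 2*((5 + 4) + 0)²)) = -56*(-30 + (6 + (9 + 0) + 2*(9 + 0)²)) = -56*(-30 + (6 + 9 + 2*9²)) = -56*(-30 + (6 + 9 + 2*81)) = -56*(-30 + (6 + 9 + 162)) = -56*(-30 + 177) = -56*147 = -8232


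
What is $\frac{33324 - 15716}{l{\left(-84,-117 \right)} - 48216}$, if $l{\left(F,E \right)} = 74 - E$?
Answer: $- \frac{17608}{48025} \approx -0.36664$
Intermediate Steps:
$\frac{33324 - 15716}{l{\left(-84,-117 \right)} - 48216} = \frac{33324 - 15716}{\left(74 - -117\right) - 48216} = \frac{17608}{\left(74 + 117\right) - 48216} = \frac{17608}{191 - 48216} = \frac{17608}{-48025} = 17608 \left(- \frac{1}{48025}\right) = - \frac{17608}{48025}$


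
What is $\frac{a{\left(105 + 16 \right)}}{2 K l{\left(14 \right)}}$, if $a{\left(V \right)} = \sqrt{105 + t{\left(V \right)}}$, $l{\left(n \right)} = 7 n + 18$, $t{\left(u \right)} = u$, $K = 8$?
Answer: $\frac{\sqrt{226}}{1856} \approx 0.0080998$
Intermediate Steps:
$l{\left(n \right)} = 18 + 7 n$
$a{\left(V \right)} = \sqrt{105 + V}$
$\frac{a{\left(105 + 16 \right)}}{2 K l{\left(14 \right)}} = \frac{\sqrt{105 + \left(105 + 16\right)}}{2 \cdot 8 \left(18 + 7 \cdot 14\right)} = \frac{\sqrt{105 + 121}}{16 \left(18 + 98\right)} = \frac{\sqrt{226}}{16 \cdot 116} = \frac{\sqrt{226}}{1856}$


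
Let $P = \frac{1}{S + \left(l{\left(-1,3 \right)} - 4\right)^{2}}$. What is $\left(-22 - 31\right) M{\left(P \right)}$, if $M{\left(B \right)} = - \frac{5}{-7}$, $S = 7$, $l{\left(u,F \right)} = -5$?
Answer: $- \frac{265}{7} \approx -37.857$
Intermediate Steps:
$P = \frac{1}{88}$ ($P = \frac{1}{7 + \left(-5 - 4\right)^{2}} = \frac{1}{7 + \left(-9\right)^{2}} = \frac{1}{7 + 81} = \frac{1}{88} \approx 0.011364$)
$M{\left(B \right)} = \frac{5}{7}$ ($M{\left(B \right)} = \left(-5\right) \left(- \frac{1}{7}\right) = \frac{5}{7}$)
$\left(-22 - 31\right) M{\left(P \right)} = \left(-22 - 31\right) \frac{5}{7} = \left(-53\right) \frac{5}{7} = - \frac{265}{7}$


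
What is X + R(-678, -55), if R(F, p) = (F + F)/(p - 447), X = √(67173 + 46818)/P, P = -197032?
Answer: 678/251 - √113991/197032 ≈ 2.6995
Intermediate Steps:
X = -√113991/197032 (X = √(67173 + 46818)/(-197032) = √113991*(-1/197032) = -√113991/197032 ≈ -0.0017136)
R(F, p) = 2*F/(-447 + p) (R(F, p) = (2*F)/(-447 + p) = 2*F/(-447 + p))
X + R(-678, -55) = -√113991/197032 + 2*(-678)/(-447 - 55) = -√113991/197032 + 2*(-678)/(-502) = -√113991/197032 + 2*(-678)*(-1/502) = -√113991/197032 + 678/251 = 678/251 - √113991/197032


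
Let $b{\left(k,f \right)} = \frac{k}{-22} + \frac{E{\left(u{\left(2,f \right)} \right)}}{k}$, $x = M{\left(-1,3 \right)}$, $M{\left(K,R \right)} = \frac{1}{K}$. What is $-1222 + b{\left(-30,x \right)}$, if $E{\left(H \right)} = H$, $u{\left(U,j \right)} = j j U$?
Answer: $- \frac{201416}{165} \approx -1220.7$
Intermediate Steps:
$u{\left(U,j \right)} = U j^{2}$ ($u{\left(U,j \right)} = j^{2} U = U j^{2}$)
$x = -1$ ($x = \frac{1}{-1} = -1$)
$b{\left(k,f \right)} = - \frac{k}{22} + \frac{2 f^{2}}{k}$ ($b{\left(k,f \right)} = \frac{k}{-22} + \frac{2 f^{2}}{k} = k \left(- \frac{1}{22}\right) + \frac{2 f^{2}}{k} = - \frac{k}{22} + \frac{2 f^{2}}{k}$)
$-1222 + b{\left(-30,x \right)} = -1222 + \left(\left(- \frac{1}{22}\right) \left(-30\right) + \frac{2 \left(-1\right)^{2}}{-30}\right) = -1222 + \left(\frac{15}{11} + 2 \cdot 1 \left(- \frac{1}{30}\right)\right) = -1222 + \left(\frac{15}{11} - \frac{1}{15}\right) = -1222 + \frac{214}{165} = - \frac{201416}{165}$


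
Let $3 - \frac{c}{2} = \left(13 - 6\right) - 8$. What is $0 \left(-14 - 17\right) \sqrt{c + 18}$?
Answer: $0$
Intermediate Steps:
$c = 8$ ($c = 6 - 2 \left(\left(13 - 6\right) - 8\right) = 6 - 2 \left(7 - 8\right) = 6 - -2 = 6 + 2 = 8$)
$0 \left(-14 - 17\right) \sqrt{c + 18} = 0 \left(-14 - 17\right) \sqrt{8 + 18} = 0 \left(-31\right) \sqrt{26} = 0 \sqrt{26} = 0$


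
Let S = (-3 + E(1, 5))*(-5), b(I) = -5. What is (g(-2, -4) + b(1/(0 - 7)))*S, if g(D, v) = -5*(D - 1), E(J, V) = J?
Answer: 100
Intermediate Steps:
S = 10 (S = (-3 + 1)*(-5) = -2*(-5) = 10)
g(D, v) = 5 - 5*D (g(D, v) = -5*(-1 + D) = 5 - 5*D)
(g(-2, -4) + b(1/(0 - 7)))*S = ((5 - 5*(-2)) - 5)*10 = ((5 + 10) - 5)*10 = (15 - 5)*10 = 10*10 = 100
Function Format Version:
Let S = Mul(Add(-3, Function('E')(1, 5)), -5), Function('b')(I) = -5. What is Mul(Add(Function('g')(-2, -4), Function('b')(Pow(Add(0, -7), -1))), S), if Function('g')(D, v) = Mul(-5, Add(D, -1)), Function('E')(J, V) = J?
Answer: 100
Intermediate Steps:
S = 10 (S = Mul(Add(-3, 1), -5) = Mul(-2, -5) = 10)
Function('g')(D, v) = Add(5, Mul(-5, D)) (Function('g')(D, v) = Mul(-5, Add(-1, D)) = Add(5, Mul(-5, D)))
Mul(Add(Function('g')(-2, -4), Function('b')(Pow(Add(0, -7), -1))), S) = Mul(Add(Add(5, Mul(-5, -2)), -5), 10) = Mul(Add(Add(5, 10), -5), 10) = Mul(Add(15, -5), 10) = Mul(10, 10) = 100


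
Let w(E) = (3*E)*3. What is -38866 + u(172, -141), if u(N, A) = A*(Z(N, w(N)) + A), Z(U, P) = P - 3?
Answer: -236830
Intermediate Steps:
w(E) = 9*E
Z(U, P) = -3 + P
u(N, A) = A*(-3 + A + 9*N) (u(N, A) = A*((-3 + 9*N) + A) = A*(-3 + A + 9*N))
-38866 + u(172, -141) = -38866 - 141*(-3 - 141 + 9*172) = -38866 - 141*(-3 - 141 + 1548) = -38866 - 141*1404 = -38866 - 197964 = -236830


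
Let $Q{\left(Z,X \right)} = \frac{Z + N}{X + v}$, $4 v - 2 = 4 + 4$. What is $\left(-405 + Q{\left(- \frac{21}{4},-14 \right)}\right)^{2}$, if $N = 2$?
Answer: $\frac{346592689}{2116} \approx 1.638 \cdot 10^{5}$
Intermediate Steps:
$v = \frac{5}{2}$ ($v = \frac{1}{2} + \frac{4 + 4}{4} = \frac{1}{2} + \frac{1}{4} \cdot 8 = \frac{1}{2} + 2 = \frac{5}{2} \approx 2.5$)
$Q{\left(Z,X \right)} = \frac{2 + Z}{\frac{5}{2} + X}$ ($Q{\left(Z,X \right)} = \frac{Z + 2}{X + \frac{5}{2}} = \frac{2 + Z}{\frac{5}{2} + X}$)
$\left(-405 + Q{\left(- \frac{21}{4},-14 \right)}\right)^{2} = \left(-405 + \frac{2 \left(2 - \frac{21}{4}\right)}{5 + 2 \left(-14\right)}\right)^{2} = \left(-405 + \frac{2 \left(2 - \frac{21}{4}\right)}{5 - 28}\right)^{2} = \left(-405 + \frac{2 \left(2 - \frac{21}{4}\right)}{-23}\right)^{2} = \left(-405 + 2 \left(- \frac{1}{23}\right) \left(- \frac{13}{4}\right)\right)^{2} = \left(-405 + \frac{13}{46}\right)^{2} = \left(- \frac{18617}{46}\right)^{2} = \frac{346592689}{2116}$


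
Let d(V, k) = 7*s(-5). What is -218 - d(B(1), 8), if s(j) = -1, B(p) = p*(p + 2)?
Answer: -211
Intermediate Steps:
B(p) = p*(2 + p)
d(V, k) = -7 (d(V, k) = 7*(-1) = -7)
-218 - d(B(1), 8) = -218 - 1*(-7) = -218 + 7 = -211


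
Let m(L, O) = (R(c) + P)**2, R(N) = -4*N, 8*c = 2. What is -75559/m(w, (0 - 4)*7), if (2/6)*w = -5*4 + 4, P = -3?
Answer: -75559/16 ≈ -4722.4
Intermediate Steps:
c = 1/4 (c = (1/8)*2 = 1/4 ≈ 0.25000)
w = -48 (w = 3*(-5*4 + 4) = 3*(-20 + 4) = 3*(-16) = -48)
m(L, O) = 16 (m(L, O) = (-4*1/4 - 3)**2 = (-1 - 3)**2 = (-4)**2 = 16)
-75559/m(w, (0 - 4)*7) = -75559/16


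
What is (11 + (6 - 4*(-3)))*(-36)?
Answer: -1044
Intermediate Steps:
(11 + (6 - 4*(-3)))*(-36) = (11 + (6 + 12))*(-36) = (11 + 18)*(-36) = 29*(-36) = -1044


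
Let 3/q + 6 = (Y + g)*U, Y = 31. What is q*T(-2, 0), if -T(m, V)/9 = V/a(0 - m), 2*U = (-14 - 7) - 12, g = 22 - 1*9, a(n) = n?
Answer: 0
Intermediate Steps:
g = 13 (g = 22 - 9 = 13)
U = -33/2 (U = ((-14 - 7) - 12)/2 = (-21 - 12)/2 = (1/2)*(-33) = -33/2 ≈ -16.500)
T(m, V) = 9*V/m (T(m, V) = -9*V/(0 - m) = -9*V/((-m)) = -9*V*(-1/m) = -(-9)*V/m = 9*V/m)
q = -1/244 (q = 3/(-6 + (31 + 13)*(-33/2)) = 3/(-6 + 44*(-33/2)) = 3/(-6 - 726) = 3/(-732) = 3*(-1/732) = -1/244 ≈ -0.0040984)
q*T(-2, 0) = -9*0/(244*(-2)) = -9*0*(-1)/(244*2) = -1/244*0 = 0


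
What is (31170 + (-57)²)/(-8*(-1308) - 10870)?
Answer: -4917/58 ≈ -84.776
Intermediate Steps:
(31170 + (-57)²)/(-8*(-1308) - 10870) = (31170 + 3249)/(10464 - 10870) = 34419/(-406) = 34419*(-1/406) = -4917/58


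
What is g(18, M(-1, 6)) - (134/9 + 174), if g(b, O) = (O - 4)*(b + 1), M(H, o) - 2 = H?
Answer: -2213/9 ≈ -245.89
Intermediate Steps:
M(H, o) = 2 + H
g(b, O) = (1 + b)*(-4 + O) (g(b, O) = (-4 + O)*(1 + b) = (1 + b)*(-4 + O))
g(18, M(-1, 6)) - (134/9 + 174) = (-4 + (2 - 1) - 4*18 + (2 - 1)*18) - (134/9 + 174) = (-4 + 1 - 72 + 1*18) - (134*(⅑) + 174) = (-4 + 1 - 72 + 18) - (134/9 + 174) = -57 - 1*1700/9 = -57 - 1700/9 = -2213/9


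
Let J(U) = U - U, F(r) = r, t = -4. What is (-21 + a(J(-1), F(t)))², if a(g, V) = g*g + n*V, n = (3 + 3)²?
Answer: 27225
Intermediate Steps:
n = 36 (n = 6² = 36)
J(U) = 0
a(g, V) = g² + 36*V (a(g, V) = g*g + 36*V = g² + 36*V)
(-21 + a(J(-1), F(t)))² = (-21 + (0² + 36*(-4)))² = (-21 + (0 - 144))² = (-21 - 144)² = (-165)² = 27225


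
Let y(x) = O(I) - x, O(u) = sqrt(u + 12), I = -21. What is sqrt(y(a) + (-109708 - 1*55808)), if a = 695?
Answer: sqrt(-166211 + 3*I) ≈ 0.004 + 407.69*I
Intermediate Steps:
O(u) = sqrt(12 + u)
y(x) = -x + 3*I (y(x) = sqrt(12 - 21) - x = sqrt(-9) - x = 3*I - x = -x + 3*I)
sqrt(y(a) + (-109708 - 1*55808)) = sqrt((-1*695 + 3*I) + (-109708 - 1*55808)) = sqrt((-695 + 3*I) + (-109708 - 55808)) = sqrt((-695 + 3*I) - 165516) = sqrt(-166211 + 3*I)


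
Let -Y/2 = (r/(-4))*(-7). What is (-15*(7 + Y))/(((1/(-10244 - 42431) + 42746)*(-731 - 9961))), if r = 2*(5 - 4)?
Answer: 0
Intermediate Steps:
r = 2 (r = 2*1 = 2)
Y = -7 (Y = -2*2/(-4)*(-7) = -2*2*(-¼)*(-7) = -(-1)*(-7) = -2*7/2 = -7)
(-15*(7 + Y))/(((1/(-10244 - 42431) + 42746)*(-731 - 9961))) = (-15*(7 - 7))/(((1/(-10244 - 42431) + 42746)*(-731 - 9961))) = (-15*0)/(((1/(-52675) + 42746)*(-10692))) = 0/(((-1/52675 + 42746)*(-10692))) = 0/(((2251645549/52675)*(-10692))) = 0/(-24074594209908/52675) = 0*(-52675/24074594209908) = 0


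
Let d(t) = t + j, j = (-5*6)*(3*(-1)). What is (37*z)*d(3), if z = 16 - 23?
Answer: -24087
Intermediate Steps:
z = -7
j = 90 (j = -30*(-3) = 90)
d(t) = 90 + t (d(t) = t + 90 = 90 + t)
(37*z)*d(3) = (37*(-7))*(90 + 3) = -259*93 = -24087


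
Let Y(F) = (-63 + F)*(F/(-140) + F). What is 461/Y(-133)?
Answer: 2305/129409 ≈ 0.017812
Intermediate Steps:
Y(F) = 139*F*(-63 + F)/140 (Y(F) = (-63 + F)*(F*(-1/140) + F) = (-63 + F)*(-F/140 + F) = (-63 + F)*(139*F/140) = 139*F*(-63 + F)/140)
461/Y(-133) = 461/(((139/140)*(-133)*(-63 - 133))) = 461/(((139/140)*(-133)*(-196))) = 461/(129409/5) = 461*(5/129409) = 2305/129409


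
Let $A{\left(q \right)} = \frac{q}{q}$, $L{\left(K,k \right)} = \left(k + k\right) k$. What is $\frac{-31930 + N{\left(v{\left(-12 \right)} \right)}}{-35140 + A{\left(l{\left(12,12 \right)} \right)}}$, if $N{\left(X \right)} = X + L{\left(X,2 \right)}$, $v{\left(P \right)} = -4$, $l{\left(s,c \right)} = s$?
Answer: $\frac{626}{689} \approx 0.90856$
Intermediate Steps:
$L{\left(K,k \right)} = 2 k^{2}$ ($L{\left(K,k \right)} = 2 k k = 2 k^{2}$)
$A{\left(q \right)} = 1$
$N{\left(X \right)} = 8 + X$ ($N{\left(X \right)} = X + 2 \cdot 2^{2} = X + 2 \cdot 4 = X + 8 = 8 + X$)
$\frac{-31930 + N{\left(v{\left(-12 \right)} \right)}}{-35140 + A{\left(l{\left(12,12 \right)} \right)}} = \frac{-31930 + \left(8 - 4\right)}{-35140 + 1} = \frac{-31930 + 4}{-35139} = \left(-31926\right) \left(- \frac{1}{35139}\right) = \frac{626}{689}$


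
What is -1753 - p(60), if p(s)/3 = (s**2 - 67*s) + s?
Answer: -673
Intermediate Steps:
p(s) = -198*s + 3*s**2 (p(s) = 3*((s**2 - 67*s) + s) = 3*(s**2 - 66*s) = -198*s + 3*s**2)
-1753 - p(60) = -1753 - 3*60*(-66 + 60) = -1753 - 3*60*(-6) = -1753 - 1*(-1080) = -1753 + 1080 = -673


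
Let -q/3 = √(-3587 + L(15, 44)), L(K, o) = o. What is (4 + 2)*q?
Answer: -18*I*√3543 ≈ -1071.4*I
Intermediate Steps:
q = -3*I*√3543 (q = -3*√(-3587 + 44) = -3*I*√3543 ≈ -178.57*I)
(4 + 2)*q = (4 + 2)*(-3*I*√3543) = 6*(-3*I*√3543) = -18*I*√3543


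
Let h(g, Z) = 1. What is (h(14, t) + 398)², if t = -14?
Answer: 159201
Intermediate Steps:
(h(14, t) + 398)² = (1 + 398)² = 399² = 159201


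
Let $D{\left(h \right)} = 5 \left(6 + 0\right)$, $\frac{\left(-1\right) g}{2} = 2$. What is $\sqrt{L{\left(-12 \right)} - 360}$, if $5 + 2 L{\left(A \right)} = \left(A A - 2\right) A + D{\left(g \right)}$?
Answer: $\frac{i \sqrt{4798}}{2} \approx 34.634 i$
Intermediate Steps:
$g = -4$ ($g = \left(-2\right) 2 = -4$)
$D{\left(h \right)} = 30$ ($D{\left(h \right)} = 5 \cdot 6 = 30$)
$L{\left(A \right)} = \frac{25}{2} + \frac{A \left(-2 + A^{2}\right)}{2}$ ($L{\left(A \right)} = - \frac{5}{2} + \frac{\left(A A - 2\right) A + 30}{2} = - \frac{5}{2} + \frac{\left(A^{2} - 2\right) A + 30}{2} = - \frac{5}{2} + \frac{\left(-2 + A^{2}\right) A + 30}{2} = - \frac{5}{2} + \frac{A \left(-2 + A^{2}\right) + 30}{2} = - \frac{5}{2} + \frac{30 + A \left(-2 + A^{2}\right)}{2} = - \frac{5}{2} + \left(15 + \frac{A \left(-2 + A^{2}\right)}{2}\right) = \frac{25}{2} + \frac{A \left(-2 + A^{2}\right)}{2}$)
$\sqrt{L{\left(-12 \right)} - 360} = \sqrt{\left(\frac{25}{2} + \frac{\left(-12\right)^{3}}{2} - -12\right) - 360} = \sqrt{\left(\frac{25}{2} + \frac{1}{2} \left(-1728\right) + 12\right) - 360} = \sqrt{\left(\frac{25}{2} - 864 + 12\right) - 360} = \sqrt{- \frac{1679}{2} - 360} = \sqrt{- \frac{2399}{2}} = \frac{i \sqrt{4798}}{2}$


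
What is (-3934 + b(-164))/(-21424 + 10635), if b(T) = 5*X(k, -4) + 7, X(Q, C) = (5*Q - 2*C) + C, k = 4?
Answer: 3807/10789 ≈ 0.35286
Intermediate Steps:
X(Q, C) = -C + 5*Q (X(Q, C) = (-2*C + 5*Q) + C = -C + 5*Q)
b(T) = 127 (b(T) = 5*(-1*(-4) + 5*4) + 7 = 5*(4 + 20) + 7 = 5*24 + 7 = 120 + 7 = 127)
(-3934 + b(-164))/(-21424 + 10635) = (-3934 + 127)/(-21424 + 10635) = -3807/(-10789) = -3807*(-1/10789) = 3807/10789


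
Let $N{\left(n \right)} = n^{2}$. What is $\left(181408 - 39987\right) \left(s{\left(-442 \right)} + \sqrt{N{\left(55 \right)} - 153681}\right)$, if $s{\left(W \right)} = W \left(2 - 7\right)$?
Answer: $312540410 + 1131368 i \sqrt{2354} \approx 3.1254 \cdot 10^{8} + 5.4892 \cdot 10^{7} i$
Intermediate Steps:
$s{\left(W \right)} = - 5 W$ ($s{\left(W \right)} = W \left(-5\right) = - 5 W$)
$\left(181408 - 39987\right) \left(s{\left(-442 \right)} + \sqrt{N{\left(55 \right)} - 153681}\right) = \left(181408 - 39987\right) \left(\left(-5\right) \left(-442\right) + \sqrt{55^{2} - 153681}\right) = 141421 \left(2210 + \sqrt{3025 - 153681}\right) = 141421 \left(2210 + \sqrt{-150656}\right) = 141421 \left(2210 + 8 i \sqrt{2354}\right) = 312540410 + 1131368 i \sqrt{2354}$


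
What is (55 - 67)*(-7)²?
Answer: -588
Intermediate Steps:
(55 - 67)*(-7)² = -12*49 = -588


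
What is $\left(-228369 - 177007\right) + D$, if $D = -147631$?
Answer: $-553007$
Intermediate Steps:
$\left(-228369 - 177007\right) + D = \left(-228369 - 177007\right) - 147631 = -405376 - 147631 = -553007$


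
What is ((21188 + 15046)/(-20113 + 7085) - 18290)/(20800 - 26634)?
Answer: 119159177/38002676 ≈ 3.1355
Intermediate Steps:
((21188 + 15046)/(-20113 + 7085) - 18290)/(20800 - 26634) = (36234/(-13028) - 18290)/(-5834) = (36234*(-1/13028) - 18290)*(-1/5834) = (-18117/6514 - 18290)*(-1/5834) = -119159177/6514*(-1/5834) = 119159177/38002676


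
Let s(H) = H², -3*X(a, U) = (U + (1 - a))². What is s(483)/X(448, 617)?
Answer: -699867/28900 ≈ -24.217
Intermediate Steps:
X(a, U) = -(1 + U - a)²/3 (X(a, U) = -(U + (1 - a))²/3 = -(1 + U - a)²/3)
s(483)/X(448, 617) = 483²/((-(1 + 617 - 1*448)²/3)) = 233289/((-(1 + 617 - 448)²/3)) = 233289/((-⅓*170²)) = 233289/((-⅓*28900)) = 233289/(-28900/3) = 233289*(-3/28900) = -699867/28900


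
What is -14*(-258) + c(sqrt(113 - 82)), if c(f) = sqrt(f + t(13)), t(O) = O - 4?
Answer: 3612 + sqrt(9 + sqrt(31)) ≈ 3615.8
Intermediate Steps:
t(O) = -4 + O
c(f) = sqrt(9 + f) (c(f) = sqrt(f + (-4 + 13)) = sqrt(f + 9) = sqrt(9 + f))
-14*(-258) + c(sqrt(113 - 82)) = -14*(-258) + sqrt(9 + sqrt(113 - 82)) = 3612 + sqrt(9 + sqrt(31))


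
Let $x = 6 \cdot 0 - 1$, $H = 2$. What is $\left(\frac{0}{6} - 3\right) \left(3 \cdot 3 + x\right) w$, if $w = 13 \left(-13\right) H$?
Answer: $8112$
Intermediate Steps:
$x = -1$ ($x = 0 - 1 = -1$)
$w = -338$ ($w = 13 \left(-13\right) 2 = \left(-169\right) 2 = -338$)
$\left(\frac{0}{6} - 3\right) \left(3 \cdot 3 + x\right) w = \left(\frac{0}{6} - 3\right) \left(3 \cdot 3 - 1\right) \left(-338\right) = \left(0 \cdot \frac{1}{6} - 3\right) \left(9 - 1\right) \left(-338\right) = \left(0 - 3\right) 8 \left(-338\right) = \left(-3\right) 8 \left(-338\right) = \left(-24\right) \left(-338\right) = 8112$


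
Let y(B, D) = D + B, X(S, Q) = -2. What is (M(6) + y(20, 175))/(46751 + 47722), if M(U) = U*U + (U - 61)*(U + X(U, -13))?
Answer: 11/94473 ≈ 0.00011644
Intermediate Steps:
y(B, D) = B + D
M(U) = U² + (-61 + U)*(-2 + U) (M(U) = U*U + (U - 61)*(U - 2) = U² + (-61 + U)*(-2 + U))
(M(6) + y(20, 175))/(46751 + 47722) = ((122 - 63*6 + 2*6²) + (20 + 175))/(46751 + 47722) = ((122 - 378 + 2*36) + 195)/94473 = ((122 - 378 + 72) + 195)*(1/94473) = (-184 + 195)*(1/94473) = 11*(1/94473) = 11/94473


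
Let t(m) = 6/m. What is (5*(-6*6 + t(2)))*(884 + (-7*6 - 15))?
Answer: -136455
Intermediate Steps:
(5*(-6*6 + t(2)))*(884 + (-7*6 - 15)) = (5*(-6*6 + 6/2))*(884 + (-7*6 - 15)) = (5*(-36 + 6*(½)))*(884 + (-42 - 15)) = (5*(-36 + 3))*(884 - 57) = (5*(-33))*827 = -165*827 = -136455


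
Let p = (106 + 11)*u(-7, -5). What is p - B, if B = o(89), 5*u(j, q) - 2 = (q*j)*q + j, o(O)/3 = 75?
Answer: -4437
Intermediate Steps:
o(O) = 225 (o(O) = 3*75 = 225)
u(j, q) = 2/5 + j/5 + j*q**2/5 (u(j, q) = 2/5 + ((q*j)*q + j)/5 = 2/5 + ((j*q)*q + j)/5 = 2/5 + (j*q**2 + j)/5 = 2/5 + (j + j*q**2)/5 = 2/5 + (j/5 + j*q**2/5) = 2/5 + j/5 + j*q**2/5)
B = 225
p = -4212 (p = (106 + 11)*(2/5 + (1/5)*(-7) + (1/5)*(-7)*(-5)**2) = 117*(2/5 - 7/5 + (1/5)*(-7)*25) = 117*(2/5 - 7/5 - 35) = 117*(-36) = -4212)
p - B = -4212 - 1*225 = -4212 - 225 = -4437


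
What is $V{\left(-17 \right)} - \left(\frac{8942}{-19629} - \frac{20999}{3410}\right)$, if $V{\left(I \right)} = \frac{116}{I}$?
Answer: $- \frac{21714563}{103444830} \approx -0.20991$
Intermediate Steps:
$V{\left(-17 \right)} - \left(\frac{8942}{-19629} - \frac{20999}{3410}\right) = \frac{116}{-17} - \left(\frac{8942}{-19629} - \frac{20999}{3410}\right) = 116 \left(- \frac{1}{17}\right) - \left(8942 \left(- \frac{1}{19629}\right) - \frac{1909}{310}\right) = - \frac{116}{17} - \left(- \frac{8942}{19629} - \frac{1909}{310}\right) = - \frac{116}{17} - - \frac{40243781}{6084990} = - \frac{116}{17} + \frac{40243781}{6084990} = - \frac{21714563}{103444830}$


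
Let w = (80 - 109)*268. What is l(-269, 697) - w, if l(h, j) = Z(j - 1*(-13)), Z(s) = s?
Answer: 8482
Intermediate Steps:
l(h, j) = 13 + j (l(h, j) = j - 1*(-13) = j + 13 = 13 + j)
w = -7772 (w = -29*268 = -7772)
l(-269, 697) - w = (13 + 697) - 1*(-7772) = 710 + 7772 = 8482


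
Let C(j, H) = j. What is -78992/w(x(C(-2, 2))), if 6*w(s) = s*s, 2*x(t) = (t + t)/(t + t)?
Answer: -1895808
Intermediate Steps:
x(t) = ½ (x(t) = ((t + t)/(t + t))/2 = ((2*t)/((2*t)))/2 = ((2*t)*(1/(2*t)))/2 = (½)*1 = ½)
w(s) = s²/6 (w(s) = (s*s)/6 = s²/6)
-78992/w(x(C(-2, 2))) = -78992/((½)²/6) = -78992/((⅙)*(¼)) = -78992/1/24 = -78992*24 = -1895808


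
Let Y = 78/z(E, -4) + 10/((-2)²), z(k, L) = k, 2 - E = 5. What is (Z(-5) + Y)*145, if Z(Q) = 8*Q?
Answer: -18415/2 ≈ -9207.5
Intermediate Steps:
E = -3 (E = 2 - 1*5 = 2 - 5 = -3)
Y = -47/2 (Y = 78/(-3) + 10/((-2)²) = 78*(-⅓) + 10/4 = -26 + 10*(¼) = -26 + 5/2 = -47/2 ≈ -23.500)
(Z(-5) + Y)*145 = (8*(-5) - 47/2)*145 = (-40 - 47/2)*145 = -127/2*145 = -18415/2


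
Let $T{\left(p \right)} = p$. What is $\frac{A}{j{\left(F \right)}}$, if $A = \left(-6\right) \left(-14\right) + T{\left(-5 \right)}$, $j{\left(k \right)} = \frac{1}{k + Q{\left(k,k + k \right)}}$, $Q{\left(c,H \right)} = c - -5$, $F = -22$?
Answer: $-3081$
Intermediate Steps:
$Q{\left(c,H \right)} = 5 + c$ ($Q{\left(c,H \right)} = c + 5 = 5 + c$)
$j{\left(k \right)} = \frac{1}{5 + 2 k}$ ($j{\left(k \right)} = \frac{1}{k + \left(5 + k\right)} = \frac{1}{5 + 2 k}$)
$A = 79$ ($A = \left(-6\right) \left(-14\right) - 5 = 84 - 5 = 79$)
$\frac{A}{j{\left(F \right)}} = \frac{79}{\frac{1}{5 + 2 \left(-22\right)}} = \frac{79}{\frac{1}{5 - 44}} = \frac{79}{\frac{1}{-39}} = \frac{79}{- \frac{1}{39}} = 79 \left(-39\right) = -3081$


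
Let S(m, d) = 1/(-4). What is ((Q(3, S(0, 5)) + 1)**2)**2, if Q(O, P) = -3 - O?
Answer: 625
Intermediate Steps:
S(m, d) = -1/4
((Q(3, S(0, 5)) + 1)**2)**2 = (((-3 - 1*3) + 1)**2)**2 = (((-3 - 3) + 1)**2)**2 = ((-6 + 1)**2)**2 = ((-5)**2)**2 = 25**2 = 625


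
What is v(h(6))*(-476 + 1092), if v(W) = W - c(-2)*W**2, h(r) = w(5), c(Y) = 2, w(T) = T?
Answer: -27720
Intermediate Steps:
h(r) = 5
v(W) = W - 2*W**2
v(h(6))*(-476 + 1092) = (5*(1 - 2*5))*(-476 + 1092) = (5*(1 - 10))*616 = (5*(-9))*616 = -45*616 = -27720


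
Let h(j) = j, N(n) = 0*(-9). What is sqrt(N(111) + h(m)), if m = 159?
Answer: sqrt(159) ≈ 12.610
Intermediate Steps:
N(n) = 0
sqrt(N(111) + h(m)) = sqrt(0 + 159) = sqrt(159)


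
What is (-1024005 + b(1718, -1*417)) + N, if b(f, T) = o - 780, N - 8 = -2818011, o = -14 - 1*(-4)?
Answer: -3842798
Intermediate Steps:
o = -10 (o = -14 + 4 = -10)
N = -2818003 (N = 8 - 2818011 = -2818003)
b(f, T) = -790 (b(f, T) = -10 - 780 = -790)
(-1024005 + b(1718, -1*417)) + N = (-1024005 - 790) - 2818003 = -1024795 - 2818003 = -3842798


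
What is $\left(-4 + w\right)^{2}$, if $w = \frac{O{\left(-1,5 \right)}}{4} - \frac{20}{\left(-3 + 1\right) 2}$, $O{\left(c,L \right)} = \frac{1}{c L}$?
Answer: $\frac{361}{400} \approx 0.9025$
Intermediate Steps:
$O{\left(c,L \right)} = \frac{1}{L c}$
$w = \frac{99}{20}$ ($w = \frac{\frac{1}{5} \frac{1}{-1}}{4} - \frac{20}{\left(-3 + 1\right) 2} = \frac{1}{5} \left(-1\right) \frac{1}{4} - \frac{20}{\left(-2\right) 2} = \left(- \frac{1}{5}\right) \frac{1}{4} - \frac{20}{-4} = - \frac{1}{20} - -5 = - \frac{1}{20} + 5 = \frac{99}{20} \approx 4.95$)
$\left(-4 + w\right)^{2} = \left(-4 + \frac{99}{20}\right)^{2} = \left(\frac{19}{20}\right)^{2} = \frac{361}{400}$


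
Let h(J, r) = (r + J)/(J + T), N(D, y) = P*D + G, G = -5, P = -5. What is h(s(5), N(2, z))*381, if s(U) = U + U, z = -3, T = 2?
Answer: -635/4 ≈ -158.75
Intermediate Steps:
N(D, y) = -5 - 5*D (N(D, y) = -5*D - 5 = -5 - 5*D)
s(U) = 2*U
h(J, r) = (J + r)/(2 + J) (h(J, r) = (r + J)/(J + 2) = (J + r)/(2 + J))
h(s(5), N(2, z))*381 = ((2*5 + (-5 - 5*2))/(2 + 2*5))*381 = ((10 + (-5 - 10))/(2 + 10))*381 = ((10 - 15)/12)*381 = ((1/12)*(-5))*381 = -5/12*381 = -635/4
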